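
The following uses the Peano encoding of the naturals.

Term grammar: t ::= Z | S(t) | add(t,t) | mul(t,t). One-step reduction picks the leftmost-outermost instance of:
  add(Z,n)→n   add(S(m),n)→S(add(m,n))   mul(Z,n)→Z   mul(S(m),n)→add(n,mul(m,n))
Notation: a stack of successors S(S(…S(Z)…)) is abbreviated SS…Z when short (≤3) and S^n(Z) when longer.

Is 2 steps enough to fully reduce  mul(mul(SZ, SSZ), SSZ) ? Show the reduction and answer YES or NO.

Answer: NO — after 2 steps the term is mul(S(add(SZ, mul(Z, SSZ))), SSZ), not yet normal

Reduction:
  start: mul(mul(SZ, SSZ), SSZ)
  [1] mul(add(SSZ, mul(Z, SSZ)), SSZ)
  [2] mul(S(add(SZ, mul(Z, SSZ))), SSZ)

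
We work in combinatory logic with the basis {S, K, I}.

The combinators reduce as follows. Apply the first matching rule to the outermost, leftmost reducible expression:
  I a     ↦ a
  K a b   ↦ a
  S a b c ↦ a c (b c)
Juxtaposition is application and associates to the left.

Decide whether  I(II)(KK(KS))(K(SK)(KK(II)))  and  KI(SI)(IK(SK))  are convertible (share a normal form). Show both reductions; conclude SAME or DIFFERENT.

Answer: SAME — A ⇓ K(SK), B ⇓ K(SK)

Reduction:
Term A:
  start: I(II)(KK(KS))(K(SK)(KK(II)))
  [1] II(KK(KS))(K(SK)(KK(II)))
  [2] I(KK(KS))(K(SK)(KK(II)))
  [3] KK(KS)(K(SK)(KK(II)))
  [4] K(K(SK)(KK(II)))
  [5] K(SK)

Term B:
  start: KI(SI)(IK(SK))
  [1] I(IK(SK))
  [2] IK(SK)
  [3] K(SK)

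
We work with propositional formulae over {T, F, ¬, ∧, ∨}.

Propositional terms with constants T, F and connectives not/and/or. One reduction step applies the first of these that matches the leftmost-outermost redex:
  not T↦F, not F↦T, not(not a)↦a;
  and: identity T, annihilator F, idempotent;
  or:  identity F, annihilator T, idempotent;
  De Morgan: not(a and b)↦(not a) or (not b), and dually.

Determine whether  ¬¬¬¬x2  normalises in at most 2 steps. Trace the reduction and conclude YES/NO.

  start: ¬¬¬¬x2
  [1] ¬¬x2
  [2] x2

Answer: YES — reaches normal form x2 in 2 ≤ 2 steps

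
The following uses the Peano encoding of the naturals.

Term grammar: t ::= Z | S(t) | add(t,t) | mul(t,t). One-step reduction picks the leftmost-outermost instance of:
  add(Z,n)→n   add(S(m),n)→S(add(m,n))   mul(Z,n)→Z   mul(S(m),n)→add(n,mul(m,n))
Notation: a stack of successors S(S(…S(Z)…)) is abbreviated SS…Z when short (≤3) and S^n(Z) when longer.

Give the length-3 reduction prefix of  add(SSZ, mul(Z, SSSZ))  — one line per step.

Answer: after 3 steps: S(S(mul(Z, SSSZ)))

Derivation:
  start: add(SSZ, mul(Z, SSSZ))
  →1  S(add(SZ, mul(Z, SSSZ)))
  →2  S(S(add(Z, mul(Z, SSSZ))))
  →3  S(S(mul(Z, SSSZ)))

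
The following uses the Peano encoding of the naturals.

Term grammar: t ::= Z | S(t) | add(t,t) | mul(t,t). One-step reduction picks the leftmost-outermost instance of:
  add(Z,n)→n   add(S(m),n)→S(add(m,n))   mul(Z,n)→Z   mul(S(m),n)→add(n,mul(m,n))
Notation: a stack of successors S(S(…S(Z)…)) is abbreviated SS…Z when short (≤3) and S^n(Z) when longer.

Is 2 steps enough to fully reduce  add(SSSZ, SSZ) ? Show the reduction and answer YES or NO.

  start: add(SSSZ, SSZ)
  [1] S(add(SSZ, SSZ))
  [2] S(S(add(SZ, SSZ)))

Answer: NO — after 2 steps the term is S(S(add(SZ, SSZ))), not yet normal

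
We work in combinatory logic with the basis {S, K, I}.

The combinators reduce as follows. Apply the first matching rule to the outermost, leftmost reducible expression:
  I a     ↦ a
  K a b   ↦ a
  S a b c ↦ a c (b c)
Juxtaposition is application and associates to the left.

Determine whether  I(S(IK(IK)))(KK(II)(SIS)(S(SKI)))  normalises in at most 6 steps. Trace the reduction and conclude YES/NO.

Answer: YES — reaches normal form S(KK)(SIS) in 5 ≤ 6 steps

Working:
  start: I(S(IK(IK)))(KK(II)(SIS)(S(SKI)))
  →1  S(IK(IK))(KK(II)(SIS)(S(SKI)))
  →2  S(K(IK))(KK(II)(SIS)(S(SKI)))
  →3  S(KK)(KK(II)(SIS)(S(SKI)))
  →4  S(KK)(K(SIS)(S(SKI)))
  →5  S(KK)(SIS)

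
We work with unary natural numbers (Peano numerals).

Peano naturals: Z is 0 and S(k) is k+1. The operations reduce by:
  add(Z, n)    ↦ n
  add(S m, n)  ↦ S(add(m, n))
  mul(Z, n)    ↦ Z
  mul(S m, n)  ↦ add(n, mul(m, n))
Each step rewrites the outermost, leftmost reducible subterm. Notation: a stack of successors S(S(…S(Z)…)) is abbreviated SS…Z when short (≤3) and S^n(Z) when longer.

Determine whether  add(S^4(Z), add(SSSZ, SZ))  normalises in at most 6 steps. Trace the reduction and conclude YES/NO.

Answer: NO — after 6 steps the term is S(S(S(S(S(add(SSZ, SZ)))))), not yet normal

Working:
  start: add(S^4(Z), add(SSSZ, SZ))
  step 1: S(add(SSSZ, add(SSSZ, SZ)))
  step 2: S(S(add(SSZ, add(SSSZ, SZ))))
  step 3: S(S(S(add(SZ, add(SSSZ, SZ)))))
  step 4: S(S(S(S(add(Z, add(SSSZ, SZ))))))
  step 5: S(S(S(S(add(SSSZ, SZ)))))
  step 6: S(S(S(S(S(add(SSZ, SZ))))))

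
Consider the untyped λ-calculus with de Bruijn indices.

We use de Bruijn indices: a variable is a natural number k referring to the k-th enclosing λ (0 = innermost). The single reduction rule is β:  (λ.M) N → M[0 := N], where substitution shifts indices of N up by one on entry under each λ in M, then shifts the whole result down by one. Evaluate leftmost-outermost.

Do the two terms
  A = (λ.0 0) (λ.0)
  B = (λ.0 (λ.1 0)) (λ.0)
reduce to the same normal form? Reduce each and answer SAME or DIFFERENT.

Answer: SAME — A ⇓ λ.0, B ⇓ λ.0

Working:
Term A:
  start: (λ.0 0) (λ.0)
  [1] (λ.0) (λ.0)
  [2] λ.0

Term B:
  start: (λ.0 (λ.1 0)) (λ.0)
  [1] (λ.0) (λ.(λ.0) 0)
  [2] λ.(λ.0) 0
  [3] λ.0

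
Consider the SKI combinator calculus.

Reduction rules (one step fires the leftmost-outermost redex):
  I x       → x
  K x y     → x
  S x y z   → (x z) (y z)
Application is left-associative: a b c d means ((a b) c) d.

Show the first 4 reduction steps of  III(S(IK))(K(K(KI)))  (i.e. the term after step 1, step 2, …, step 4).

  start: III(S(IK))(K(K(KI)))
  →1  II(S(IK))(K(K(KI)))
  →2  I(S(IK))(K(K(KI)))
  →3  S(IK)(K(K(KI)))
  →4  SK(K(K(KI)))

Answer: after 4 steps: SK(K(K(KI)))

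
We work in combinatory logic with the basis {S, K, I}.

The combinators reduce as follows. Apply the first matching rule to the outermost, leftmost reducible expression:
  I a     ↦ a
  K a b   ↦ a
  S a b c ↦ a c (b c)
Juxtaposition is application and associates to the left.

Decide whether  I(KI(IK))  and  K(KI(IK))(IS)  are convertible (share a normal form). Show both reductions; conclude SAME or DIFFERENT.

Term A:
  start: I(KI(IK))
  →1  KI(IK)
  →2  I

Term B:
  start: K(KI(IK))(IS)
  →1  KI(IK)
  →2  I

Answer: SAME — A ⇓ I, B ⇓ I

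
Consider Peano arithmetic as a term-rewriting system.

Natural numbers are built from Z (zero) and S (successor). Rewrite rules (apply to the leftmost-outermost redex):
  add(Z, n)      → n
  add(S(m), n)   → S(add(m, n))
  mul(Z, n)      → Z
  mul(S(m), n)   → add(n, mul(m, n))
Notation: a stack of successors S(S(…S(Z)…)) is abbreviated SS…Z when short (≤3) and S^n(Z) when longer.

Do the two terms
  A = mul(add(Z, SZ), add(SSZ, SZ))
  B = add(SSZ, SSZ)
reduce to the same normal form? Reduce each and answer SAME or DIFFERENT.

Answer: DIFFERENT — A ⇓ SSSZ, B ⇓ S^4(Z)

Reduction:
Term A:
  start: mul(add(Z, SZ), add(SSZ, SZ))
  [1] mul(SZ, add(SSZ, SZ))
  [2] add(add(SSZ, SZ), mul(Z, add(SSZ, SZ)))
  [3] add(S(add(SZ, SZ)), mul(Z, add(SSZ, SZ)))
  [4] S(add(add(SZ, SZ), mul(Z, add(SSZ, SZ))))
  [5] S(add(S(add(Z, SZ)), mul(Z, add(SSZ, SZ))))
  [6] S(S(add(add(Z, SZ), mul(Z, add(SSZ, SZ)))))
  [7] S(S(add(SZ, mul(Z, add(SSZ, SZ)))))
  [8] S(S(S(add(Z, mul(Z, add(SSZ, SZ))))))
  [9] S(S(S(mul(Z, add(SSZ, SZ)))))
  [10] SSSZ

Term B:
  start: add(SSZ, SSZ)
  [1] S(add(SZ, SSZ))
  [2] S(S(add(Z, SSZ)))
  [3] S^4(Z)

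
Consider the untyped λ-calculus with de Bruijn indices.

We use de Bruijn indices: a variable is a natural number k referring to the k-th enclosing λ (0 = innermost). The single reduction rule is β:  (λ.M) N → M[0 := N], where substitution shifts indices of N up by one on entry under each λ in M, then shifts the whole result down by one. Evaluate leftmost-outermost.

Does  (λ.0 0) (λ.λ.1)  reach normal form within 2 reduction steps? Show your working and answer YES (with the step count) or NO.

Answer: YES — reaches normal form λ.λ.λ.1 in 2 ≤ 2 steps

Reduction:
  start: (λ.0 0) (λ.λ.1)
  step 1: (λ.λ.1) (λ.λ.1)
  step 2: λ.λ.λ.1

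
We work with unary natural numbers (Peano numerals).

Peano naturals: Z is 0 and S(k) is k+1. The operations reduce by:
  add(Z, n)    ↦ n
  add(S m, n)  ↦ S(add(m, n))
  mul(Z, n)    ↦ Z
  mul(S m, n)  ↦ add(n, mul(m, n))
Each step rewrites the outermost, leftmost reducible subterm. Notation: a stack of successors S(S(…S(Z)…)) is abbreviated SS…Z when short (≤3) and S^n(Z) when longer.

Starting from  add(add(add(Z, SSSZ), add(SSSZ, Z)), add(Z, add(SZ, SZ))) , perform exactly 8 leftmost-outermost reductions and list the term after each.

Answer: after 8 steps: S(S(S(add(add(SSSZ, Z), add(Z, add(SZ, SZ))))))

Working:
  start: add(add(add(Z, SSSZ), add(SSSZ, Z)), add(Z, add(SZ, SZ)))
  →1  add(add(SSSZ, add(SSSZ, Z)), add(Z, add(SZ, SZ)))
  →2  add(S(add(SSZ, add(SSSZ, Z))), add(Z, add(SZ, SZ)))
  →3  S(add(add(SSZ, add(SSSZ, Z)), add(Z, add(SZ, SZ))))
  →4  S(add(S(add(SZ, add(SSSZ, Z))), add(Z, add(SZ, SZ))))
  →5  S(S(add(add(SZ, add(SSSZ, Z)), add(Z, add(SZ, SZ)))))
  →6  S(S(add(S(add(Z, add(SSSZ, Z))), add(Z, add(SZ, SZ)))))
  →7  S(S(S(add(add(Z, add(SSSZ, Z)), add(Z, add(SZ, SZ))))))
  →8  S(S(S(add(add(SSSZ, Z), add(Z, add(SZ, SZ))))))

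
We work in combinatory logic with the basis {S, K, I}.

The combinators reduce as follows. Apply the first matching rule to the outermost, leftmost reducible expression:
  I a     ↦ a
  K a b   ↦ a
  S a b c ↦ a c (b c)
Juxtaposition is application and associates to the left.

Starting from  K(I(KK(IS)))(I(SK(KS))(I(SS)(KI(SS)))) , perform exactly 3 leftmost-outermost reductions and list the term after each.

  start: K(I(KK(IS)))(I(SK(KS))(I(SS)(KI(SS))))
  →1  I(KK(IS))
  →2  KK(IS)
  →3  K

Answer: after 3 steps: K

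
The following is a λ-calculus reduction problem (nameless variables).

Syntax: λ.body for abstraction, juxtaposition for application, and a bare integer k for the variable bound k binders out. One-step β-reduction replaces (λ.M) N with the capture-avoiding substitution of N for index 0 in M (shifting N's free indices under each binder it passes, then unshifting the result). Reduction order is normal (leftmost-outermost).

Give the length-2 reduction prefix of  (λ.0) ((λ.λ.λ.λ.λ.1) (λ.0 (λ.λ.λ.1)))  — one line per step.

  start: (λ.0) ((λ.λ.λ.λ.λ.1) (λ.0 (λ.λ.λ.1)))
  →1  (λ.λ.λ.λ.λ.1) (λ.0 (λ.λ.λ.1))
  →2  λ.λ.λ.λ.1

Answer: after 2 steps: λ.λ.λ.λ.1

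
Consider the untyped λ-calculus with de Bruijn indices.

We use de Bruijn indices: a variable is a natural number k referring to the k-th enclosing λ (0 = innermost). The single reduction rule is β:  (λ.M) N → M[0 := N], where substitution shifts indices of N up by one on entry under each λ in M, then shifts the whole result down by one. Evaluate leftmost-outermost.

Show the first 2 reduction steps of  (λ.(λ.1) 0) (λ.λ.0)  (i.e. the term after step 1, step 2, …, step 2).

Answer: after 2 steps: λ.λ.0

Derivation:
  start: (λ.(λ.1) 0) (λ.λ.0)
  step 1: (λ.λ.λ.0) (λ.λ.0)
  step 2: λ.λ.0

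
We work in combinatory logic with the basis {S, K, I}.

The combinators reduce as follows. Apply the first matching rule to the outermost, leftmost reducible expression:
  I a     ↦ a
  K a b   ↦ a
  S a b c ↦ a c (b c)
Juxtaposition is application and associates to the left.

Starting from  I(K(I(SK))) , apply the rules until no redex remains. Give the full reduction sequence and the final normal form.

  start: I(K(I(SK)))
  [1] K(I(SK))
  [2] K(SK)

Answer: normal form = K(SK)  (in 2 steps)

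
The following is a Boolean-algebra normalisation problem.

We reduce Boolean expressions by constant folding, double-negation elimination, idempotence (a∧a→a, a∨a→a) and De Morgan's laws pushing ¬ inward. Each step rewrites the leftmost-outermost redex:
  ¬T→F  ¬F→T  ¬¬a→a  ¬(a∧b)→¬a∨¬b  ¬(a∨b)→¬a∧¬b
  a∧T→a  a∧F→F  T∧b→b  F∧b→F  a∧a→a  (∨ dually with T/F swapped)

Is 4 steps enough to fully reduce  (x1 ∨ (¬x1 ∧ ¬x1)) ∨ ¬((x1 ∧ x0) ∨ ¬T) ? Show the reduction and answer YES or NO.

Answer: NO — after 4 steps the term is (x1 ∨ ¬x1) ∨ ((¬x1 ∨ ¬x0) ∧ T), not yet normal

Reduction:
  start: (x1 ∨ (¬x1 ∧ ¬x1)) ∨ ¬((x1 ∧ x0) ∨ ¬T)
  →1  (x1 ∨ ¬x1) ∨ ¬((x1 ∧ x0) ∨ ¬T)
  →2  (x1 ∨ ¬x1) ∨ (¬(x1 ∧ x0) ∧ ¬¬T)
  →3  (x1 ∨ ¬x1) ∨ ((¬x1 ∨ ¬x0) ∧ ¬¬T)
  →4  (x1 ∨ ¬x1) ∨ ((¬x1 ∨ ¬x0) ∧ T)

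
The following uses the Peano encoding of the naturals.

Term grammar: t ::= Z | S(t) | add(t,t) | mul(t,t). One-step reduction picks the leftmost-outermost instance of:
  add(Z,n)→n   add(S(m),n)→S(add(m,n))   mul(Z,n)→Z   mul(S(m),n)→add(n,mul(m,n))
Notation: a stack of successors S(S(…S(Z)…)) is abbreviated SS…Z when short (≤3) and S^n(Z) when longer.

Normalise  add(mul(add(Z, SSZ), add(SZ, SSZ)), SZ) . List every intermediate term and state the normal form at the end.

Answer: normal form = S^7(Z)  (in 23 steps)

Reduction:
  start: add(mul(add(Z, SSZ), add(SZ, SSZ)), SZ)
  step 1: add(mul(SSZ, add(SZ, SSZ)), SZ)
  step 2: add(add(add(SZ, SSZ), mul(SZ, add(SZ, SSZ))), SZ)
  step 3: add(add(S(add(Z, SSZ)), mul(SZ, add(SZ, SSZ))), SZ)
  step 4: add(S(add(add(Z, SSZ), mul(SZ, add(SZ, SSZ)))), SZ)
  step 5: S(add(add(add(Z, SSZ), mul(SZ, add(SZ, SSZ))), SZ))
  step 6: S(add(add(SSZ, mul(SZ, add(SZ, SSZ))), SZ))
  step 7: S(add(S(add(SZ, mul(SZ, add(SZ, SSZ)))), SZ))
  step 8: S(S(add(add(SZ, mul(SZ, add(SZ, SSZ))), SZ)))
  step 9: S(S(add(S(add(Z, mul(SZ, add(SZ, SSZ)))), SZ)))
  step 10: S(S(S(add(add(Z, mul(SZ, add(SZ, SSZ))), SZ))))
  step 11: S(S(S(add(mul(SZ, add(SZ, SSZ)), SZ))))
  step 12: S(S(S(add(add(add(SZ, SSZ), mul(Z, add(SZ, SSZ))), SZ))))
  step 13: S(S(S(add(add(S(add(Z, SSZ)), mul(Z, add(SZ, SSZ))), SZ))))
  step 14: S(S(S(add(S(add(add(Z, SSZ), mul(Z, add(SZ, SSZ)))), SZ))))
  step 15: S(S(S(S(add(add(add(Z, SSZ), mul(Z, add(SZ, SSZ))), SZ)))))
  step 16: S(S(S(S(add(add(SSZ, mul(Z, add(SZ, SSZ))), SZ)))))
  step 17: S(S(S(S(add(S(add(SZ, mul(Z, add(SZ, SSZ)))), SZ)))))
  step 18: S(S(S(S(S(add(add(SZ, mul(Z, add(SZ, SSZ))), SZ))))))
  step 19: S(S(S(S(S(add(S(add(Z, mul(Z, add(SZ, SSZ)))), SZ))))))
  step 20: S(S(S(S(S(S(add(add(Z, mul(Z, add(SZ, SSZ))), SZ)))))))
  step 21: S(S(S(S(S(S(add(mul(Z, add(SZ, SSZ)), SZ)))))))
  step 22: S(S(S(S(S(S(add(Z, SZ)))))))
  step 23: S^7(Z)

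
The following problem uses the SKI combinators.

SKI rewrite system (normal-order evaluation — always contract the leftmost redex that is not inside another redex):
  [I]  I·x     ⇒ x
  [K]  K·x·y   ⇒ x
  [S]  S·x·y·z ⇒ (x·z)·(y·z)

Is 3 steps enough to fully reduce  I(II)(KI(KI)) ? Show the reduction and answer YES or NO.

Answer: NO — after 3 steps the term is KI(KI), not yet normal

Reduction:
  start: I(II)(KI(KI))
  [1] II(KI(KI))
  [2] I(KI(KI))
  [3] KI(KI)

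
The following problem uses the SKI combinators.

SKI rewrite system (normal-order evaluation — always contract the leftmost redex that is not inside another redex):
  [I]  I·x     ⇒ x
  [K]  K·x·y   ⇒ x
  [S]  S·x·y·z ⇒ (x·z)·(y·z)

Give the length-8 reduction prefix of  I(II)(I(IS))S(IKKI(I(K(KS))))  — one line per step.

Answer: after 8 steps: SS(K(K(KS)))

Working:
  start: I(II)(I(IS))S(IKKI(I(K(KS))))
  step 1: II(I(IS))S(IKKI(I(K(KS))))
  step 2: I(I(IS))S(IKKI(I(K(KS))))
  step 3: I(IS)S(IKKI(I(K(KS))))
  step 4: ISS(IKKI(I(K(KS))))
  step 5: SS(IKKI(I(K(KS))))
  step 6: SS(KKI(I(K(KS))))
  step 7: SS(K(I(K(KS))))
  step 8: SS(K(K(KS)))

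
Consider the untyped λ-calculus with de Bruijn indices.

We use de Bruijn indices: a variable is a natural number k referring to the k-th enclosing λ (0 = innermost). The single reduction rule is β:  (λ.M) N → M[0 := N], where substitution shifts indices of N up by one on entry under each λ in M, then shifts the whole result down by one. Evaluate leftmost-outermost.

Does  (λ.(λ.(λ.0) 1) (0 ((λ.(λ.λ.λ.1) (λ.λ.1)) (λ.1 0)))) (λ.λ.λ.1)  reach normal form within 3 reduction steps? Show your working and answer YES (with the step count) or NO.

  start: (λ.(λ.(λ.0) 1) (0 ((λ.(λ.λ.λ.1) (λ.λ.1)) (λ.1 0)))) (λ.λ.λ.1)
  [1] (λ.(λ.0) (λ.λ.λ.1)) ((λ.λ.λ.1) ((λ.(λ.λ.λ.1) (λ.λ.1)) (λ.(λ.λ.λ.1) 0)))
  [2] (λ.0) (λ.λ.λ.1)
  [3] λ.λ.λ.1

Answer: YES — reaches normal form λ.λ.λ.1 in 3 ≤ 3 steps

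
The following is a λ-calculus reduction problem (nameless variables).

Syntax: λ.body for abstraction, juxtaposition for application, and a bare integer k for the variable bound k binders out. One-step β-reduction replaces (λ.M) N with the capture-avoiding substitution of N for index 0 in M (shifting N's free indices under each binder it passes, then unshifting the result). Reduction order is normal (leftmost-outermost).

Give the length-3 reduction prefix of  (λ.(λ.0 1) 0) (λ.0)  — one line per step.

Answer: after 3 steps: λ.0

Reduction:
  start: (λ.(λ.0 1) 0) (λ.0)
  [1] (λ.0 (λ.0)) (λ.0)
  [2] (λ.0) (λ.0)
  [3] λ.0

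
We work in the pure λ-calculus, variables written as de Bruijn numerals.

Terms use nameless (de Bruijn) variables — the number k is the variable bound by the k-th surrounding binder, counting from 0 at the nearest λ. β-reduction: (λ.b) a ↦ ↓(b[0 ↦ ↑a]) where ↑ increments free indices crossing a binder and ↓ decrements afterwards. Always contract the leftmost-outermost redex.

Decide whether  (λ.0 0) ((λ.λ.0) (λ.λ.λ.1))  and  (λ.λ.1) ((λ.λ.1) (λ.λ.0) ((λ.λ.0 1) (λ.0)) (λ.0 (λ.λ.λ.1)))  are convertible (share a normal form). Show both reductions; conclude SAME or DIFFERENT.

Term A:
  start: (λ.0 0) ((λ.λ.0) (λ.λ.λ.1))
  step 1: (λ.λ.0) (λ.λ.λ.1) ((λ.λ.0) (λ.λ.λ.1))
  step 2: (λ.0) ((λ.λ.0) (λ.λ.λ.1))
  step 3: (λ.λ.0) (λ.λ.λ.1)
  step 4: λ.0

Term B:
  start: (λ.λ.1) ((λ.λ.1) (λ.λ.0) ((λ.λ.0 1) (λ.0)) (λ.0 (λ.λ.λ.1)))
  step 1: λ.(λ.λ.1) (λ.λ.0) ((λ.λ.0 1) (λ.0)) (λ.0 (λ.λ.λ.1))
  step 2: λ.(λ.λ.λ.0) ((λ.λ.0 1) (λ.0)) (λ.0 (λ.λ.λ.1))
  step 3: λ.(λ.λ.0) (λ.0 (λ.λ.λ.1))
  step 4: λ.λ.0

Answer: DIFFERENT — A ⇓ λ.0, B ⇓ λ.λ.0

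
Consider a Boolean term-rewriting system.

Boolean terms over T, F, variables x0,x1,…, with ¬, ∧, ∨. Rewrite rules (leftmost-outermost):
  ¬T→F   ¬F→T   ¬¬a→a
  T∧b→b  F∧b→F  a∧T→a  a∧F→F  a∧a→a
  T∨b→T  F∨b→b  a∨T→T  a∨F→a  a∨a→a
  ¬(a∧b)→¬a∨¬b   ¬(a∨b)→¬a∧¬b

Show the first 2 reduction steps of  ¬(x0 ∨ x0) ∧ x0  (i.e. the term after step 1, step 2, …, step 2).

Answer: after 2 steps: ¬x0 ∧ x0

Derivation:
  start: ¬(x0 ∨ x0) ∧ x0
  step 1: (¬x0 ∧ ¬x0) ∧ x0
  step 2: ¬x0 ∧ x0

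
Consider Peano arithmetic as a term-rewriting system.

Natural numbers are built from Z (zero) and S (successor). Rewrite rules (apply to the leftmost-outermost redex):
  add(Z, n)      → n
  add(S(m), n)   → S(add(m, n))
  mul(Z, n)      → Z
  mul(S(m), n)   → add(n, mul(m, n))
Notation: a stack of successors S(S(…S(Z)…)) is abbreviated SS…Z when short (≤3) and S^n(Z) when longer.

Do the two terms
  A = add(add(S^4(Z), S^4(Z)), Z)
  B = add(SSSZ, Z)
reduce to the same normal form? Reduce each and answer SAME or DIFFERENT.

Term A:
  start: add(add(S^4(Z), S^4(Z)), Z)
  step 1: add(S(add(SSSZ, S^4(Z))), Z)
  step 2: S(add(add(SSSZ, S^4(Z)), Z))
  step 3: S(add(S(add(SSZ, S^4(Z))), Z))
  step 4: S(S(add(add(SSZ, S^4(Z)), Z)))
  step 5: S(S(add(S(add(SZ, S^4(Z))), Z)))
  step 6: S(S(S(add(add(SZ, S^4(Z)), Z))))
  step 7: S(S(S(add(S(add(Z, S^4(Z))), Z))))
  step 8: S(S(S(S(add(add(Z, S^4(Z)), Z)))))
  step 9: S(S(S(S(add(S^4(Z), Z)))))
  step 10: S(S(S(S(S(add(SSSZ, Z))))))
  step 11: S(S(S(S(S(S(add(SSZ, Z)))))))
  step 12: S(S(S(S(S(S(S(add(SZ, Z))))))))
  step 13: S(S(S(S(S(S(S(S(add(Z, Z)))))))))
  step 14: S^8(Z)

Term B:
  start: add(SSSZ, Z)
  step 1: S(add(SSZ, Z))
  step 2: S(S(add(SZ, Z)))
  step 3: S(S(S(add(Z, Z))))
  step 4: SSSZ

Answer: DIFFERENT — A ⇓ S^8(Z), B ⇓ SSSZ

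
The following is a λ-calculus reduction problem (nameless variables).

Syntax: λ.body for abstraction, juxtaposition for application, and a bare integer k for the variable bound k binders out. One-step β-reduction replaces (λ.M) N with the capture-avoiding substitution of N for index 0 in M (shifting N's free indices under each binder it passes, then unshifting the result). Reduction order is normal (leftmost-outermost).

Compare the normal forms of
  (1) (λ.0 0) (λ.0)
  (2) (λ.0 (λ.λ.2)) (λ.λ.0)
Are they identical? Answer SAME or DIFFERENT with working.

Answer: SAME — A ⇓ λ.0, B ⇓ λ.0

Derivation:
Term A:
  start: (λ.0 0) (λ.0)
  →1  (λ.0) (λ.0)
  →2  λ.0

Term B:
  start: (λ.0 (λ.λ.2)) (λ.λ.0)
  →1  (λ.λ.0) (λ.λ.λ.λ.0)
  →2  λ.0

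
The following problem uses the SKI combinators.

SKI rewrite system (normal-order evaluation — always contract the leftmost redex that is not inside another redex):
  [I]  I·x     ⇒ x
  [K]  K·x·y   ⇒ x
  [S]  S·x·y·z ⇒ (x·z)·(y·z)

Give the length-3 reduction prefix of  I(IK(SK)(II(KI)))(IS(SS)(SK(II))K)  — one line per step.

  start: I(IK(SK)(II(KI)))(IS(SS)(SK(II))K)
  →1  IK(SK)(II(KI))(IS(SS)(SK(II))K)
  →2  K(SK)(II(KI))(IS(SS)(SK(II))K)
  →3  SK(IS(SS)(SK(II))K)

Answer: after 3 steps: SK(IS(SS)(SK(II))K)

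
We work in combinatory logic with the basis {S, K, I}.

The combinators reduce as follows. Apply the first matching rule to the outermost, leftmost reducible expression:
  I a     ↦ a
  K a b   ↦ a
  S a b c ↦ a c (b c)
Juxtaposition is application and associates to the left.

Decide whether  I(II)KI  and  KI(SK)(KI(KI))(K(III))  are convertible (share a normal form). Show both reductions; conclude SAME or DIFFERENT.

Answer: SAME — A ⇓ KI, B ⇓ KI

Working:
Term A:
  start: I(II)KI
  step 1: IIKI
  step 2: IKI
  step 3: KI

Term B:
  start: KI(SK)(KI(KI))(K(III))
  step 1: I(KI(KI))(K(III))
  step 2: KI(KI)(K(III))
  step 3: I(K(III))
  step 4: K(III)
  step 5: K(II)
  step 6: KI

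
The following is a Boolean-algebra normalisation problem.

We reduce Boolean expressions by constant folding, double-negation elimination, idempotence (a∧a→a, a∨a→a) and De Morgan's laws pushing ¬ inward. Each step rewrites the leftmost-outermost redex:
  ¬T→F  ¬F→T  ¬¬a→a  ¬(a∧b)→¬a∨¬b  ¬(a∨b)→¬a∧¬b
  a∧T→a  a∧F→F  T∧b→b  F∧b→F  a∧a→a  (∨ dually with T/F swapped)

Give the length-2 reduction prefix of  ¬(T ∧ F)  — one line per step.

Answer: after 2 steps: F ∨ ¬F

Reduction:
  start: ¬(T ∧ F)
  →1  ¬T ∨ ¬F
  →2  F ∨ ¬F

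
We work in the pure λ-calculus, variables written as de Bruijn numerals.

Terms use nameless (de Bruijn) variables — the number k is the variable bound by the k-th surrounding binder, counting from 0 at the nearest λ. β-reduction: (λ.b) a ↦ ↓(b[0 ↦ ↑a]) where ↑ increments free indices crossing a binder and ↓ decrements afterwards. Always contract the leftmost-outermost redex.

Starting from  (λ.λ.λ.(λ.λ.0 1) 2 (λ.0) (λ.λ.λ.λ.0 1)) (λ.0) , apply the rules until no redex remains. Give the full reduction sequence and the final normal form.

Answer: normal form = λ.λ.λ.λ.λ.λ.0 1  (in 5 steps)

Working:
  start: (λ.λ.λ.(λ.λ.0 1) 2 (λ.0) (λ.λ.λ.λ.0 1)) (λ.0)
  →1  λ.λ.(λ.λ.0 1) (λ.0) (λ.0) (λ.λ.λ.λ.0 1)
  →2  λ.λ.(λ.0 (λ.0)) (λ.0) (λ.λ.λ.λ.0 1)
  →3  λ.λ.(λ.0) (λ.0) (λ.λ.λ.λ.0 1)
  →4  λ.λ.(λ.0) (λ.λ.λ.λ.0 1)
  →5  λ.λ.λ.λ.λ.λ.0 1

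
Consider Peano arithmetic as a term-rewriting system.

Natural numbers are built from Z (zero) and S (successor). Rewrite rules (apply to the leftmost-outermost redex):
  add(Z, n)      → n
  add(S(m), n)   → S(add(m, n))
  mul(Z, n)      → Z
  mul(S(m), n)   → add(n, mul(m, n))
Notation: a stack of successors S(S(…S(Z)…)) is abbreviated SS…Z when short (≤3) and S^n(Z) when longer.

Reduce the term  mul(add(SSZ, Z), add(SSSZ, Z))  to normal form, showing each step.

  start: mul(add(SSZ, Z), add(SSSZ, Z))
  [1] mul(S(add(SZ, Z)), add(SSSZ, Z))
  [2] add(add(SSSZ, Z), mul(add(SZ, Z), add(SSSZ, Z)))
  [3] add(S(add(SSZ, Z)), mul(add(SZ, Z), add(SSSZ, Z)))
  [4] S(add(add(SSZ, Z), mul(add(SZ, Z), add(SSSZ, Z))))
  [5] S(add(S(add(SZ, Z)), mul(add(SZ, Z), add(SSSZ, Z))))
  [6] S(S(add(add(SZ, Z), mul(add(SZ, Z), add(SSSZ, Z)))))
  [7] S(S(add(S(add(Z, Z)), mul(add(SZ, Z), add(SSSZ, Z)))))
  [8] S(S(S(add(add(Z, Z), mul(add(SZ, Z), add(SSSZ, Z))))))
  [9] S(S(S(add(Z, mul(add(SZ, Z), add(SSSZ, Z))))))
  [10] S(S(S(mul(add(SZ, Z), add(SSSZ, Z)))))
  [11] S(S(S(mul(S(add(Z, Z)), add(SSSZ, Z)))))
  [12] S(S(S(add(add(SSSZ, Z), mul(add(Z, Z), add(SSSZ, Z))))))
  [13] S(S(S(add(S(add(SSZ, Z)), mul(add(Z, Z), add(SSSZ, Z))))))
  [14] S(S(S(S(add(add(SSZ, Z), mul(add(Z, Z), add(SSSZ, Z)))))))
  [15] S(S(S(S(add(S(add(SZ, Z)), mul(add(Z, Z), add(SSSZ, Z)))))))
  [16] S(S(S(S(S(add(add(SZ, Z), mul(add(Z, Z), add(SSSZ, Z))))))))
  [17] S(S(S(S(S(add(S(add(Z, Z)), mul(add(Z, Z), add(SSSZ, Z))))))))
  [18] S(S(S(S(S(S(add(add(Z, Z), mul(add(Z, Z), add(SSSZ, Z)))))))))
  [19] S(S(S(S(S(S(add(Z, mul(add(Z, Z), add(SSSZ, Z)))))))))
  [20] S(S(S(S(S(S(mul(add(Z, Z), add(SSSZ, Z))))))))
  [21] S(S(S(S(S(S(mul(Z, add(SSSZ, Z))))))))
  [22] S^6(Z)

Answer: normal form = S^6(Z)  (in 22 steps)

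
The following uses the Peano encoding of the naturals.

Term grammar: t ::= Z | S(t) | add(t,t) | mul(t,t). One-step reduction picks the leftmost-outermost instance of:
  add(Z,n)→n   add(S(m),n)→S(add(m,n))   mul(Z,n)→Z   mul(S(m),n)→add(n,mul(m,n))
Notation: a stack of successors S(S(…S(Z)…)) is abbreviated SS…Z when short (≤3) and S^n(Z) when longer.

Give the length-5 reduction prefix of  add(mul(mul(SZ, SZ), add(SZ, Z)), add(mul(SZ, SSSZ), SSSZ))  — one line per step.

Answer: after 5 steps: add(S(add(add(Z, Z), mul(add(Z, mul(Z, SZ)), add(SZ, Z)))), add(mul(SZ, SSSZ), SSSZ))

Reduction:
  start: add(mul(mul(SZ, SZ), add(SZ, Z)), add(mul(SZ, SSSZ), SSSZ))
  step 1: add(mul(add(SZ, mul(Z, SZ)), add(SZ, Z)), add(mul(SZ, SSSZ), SSSZ))
  step 2: add(mul(S(add(Z, mul(Z, SZ))), add(SZ, Z)), add(mul(SZ, SSSZ), SSSZ))
  step 3: add(add(add(SZ, Z), mul(add(Z, mul(Z, SZ)), add(SZ, Z))), add(mul(SZ, SSSZ), SSSZ))
  step 4: add(add(S(add(Z, Z)), mul(add(Z, mul(Z, SZ)), add(SZ, Z))), add(mul(SZ, SSSZ), SSSZ))
  step 5: add(S(add(add(Z, Z), mul(add(Z, mul(Z, SZ)), add(SZ, Z)))), add(mul(SZ, SSSZ), SSSZ))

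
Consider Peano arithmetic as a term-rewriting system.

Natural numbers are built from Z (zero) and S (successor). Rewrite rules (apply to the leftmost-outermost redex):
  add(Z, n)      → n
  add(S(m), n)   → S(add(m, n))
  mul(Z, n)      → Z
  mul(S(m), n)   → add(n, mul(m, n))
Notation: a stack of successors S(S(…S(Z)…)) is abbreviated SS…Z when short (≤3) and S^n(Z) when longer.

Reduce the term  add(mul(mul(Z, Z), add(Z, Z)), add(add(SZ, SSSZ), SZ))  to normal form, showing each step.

  start: add(mul(mul(Z, Z), add(Z, Z)), add(add(SZ, SSSZ), SZ))
  [1] add(mul(Z, add(Z, Z)), add(add(SZ, SSSZ), SZ))
  [2] add(Z, add(add(SZ, SSSZ), SZ))
  [3] add(add(SZ, SSSZ), SZ)
  [4] add(S(add(Z, SSSZ)), SZ)
  [5] S(add(add(Z, SSSZ), SZ))
  [6] S(add(SSSZ, SZ))
  [7] S(S(add(SSZ, SZ)))
  [8] S(S(S(add(SZ, SZ))))
  [9] S(S(S(S(add(Z, SZ)))))
  [10] S^5(Z)

Answer: normal form = S^5(Z)  (in 10 steps)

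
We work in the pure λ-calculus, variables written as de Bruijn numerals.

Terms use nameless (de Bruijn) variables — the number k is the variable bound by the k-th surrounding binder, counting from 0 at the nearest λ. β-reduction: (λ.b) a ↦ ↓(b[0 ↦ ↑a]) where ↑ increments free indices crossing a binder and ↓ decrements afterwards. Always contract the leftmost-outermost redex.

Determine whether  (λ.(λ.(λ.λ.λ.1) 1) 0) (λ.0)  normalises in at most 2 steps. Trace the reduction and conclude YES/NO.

  start: (λ.(λ.(λ.λ.λ.1) 1) 0) (λ.0)
  →1  (λ.(λ.λ.λ.1) (λ.0)) (λ.0)
  →2  (λ.λ.λ.1) (λ.0)

Answer: NO — after 2 steps the term is (λ.λ.λ.1) (λ.0), not yet normal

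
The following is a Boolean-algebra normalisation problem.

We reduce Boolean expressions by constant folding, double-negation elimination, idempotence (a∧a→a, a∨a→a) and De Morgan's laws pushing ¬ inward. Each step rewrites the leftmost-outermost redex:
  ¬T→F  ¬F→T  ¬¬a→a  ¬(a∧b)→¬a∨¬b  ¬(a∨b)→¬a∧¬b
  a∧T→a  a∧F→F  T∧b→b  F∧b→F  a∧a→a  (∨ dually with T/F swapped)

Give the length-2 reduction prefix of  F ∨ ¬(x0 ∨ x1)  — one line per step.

  start: F ∨ ¬(x0 ∨ x1)
  [1] ¬(x0 ∨ x1)
  [2] ¬x0 ∧ ¬x1

Answer: after 2 steps: ¬x0 ∧ ¬x1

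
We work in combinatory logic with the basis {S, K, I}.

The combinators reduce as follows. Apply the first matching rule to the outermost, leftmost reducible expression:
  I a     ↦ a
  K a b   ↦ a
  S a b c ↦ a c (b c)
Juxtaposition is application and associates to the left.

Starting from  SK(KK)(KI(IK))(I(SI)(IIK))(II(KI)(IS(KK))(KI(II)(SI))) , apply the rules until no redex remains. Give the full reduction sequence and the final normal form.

Answer: normal form = SI(K(SI))  (in 21 steps)

Working:
  start: SK(KK)(KI(IK))(I(SI)(IIK))(II(KI)(IS(KK))(KI(II)(SI)))
  step 1: K(KI(IK))(KK(KI(IK)))(I(SI)(IIK))(II(KI)(IS(KK))(KI(II)(SI)))
  step 2: KI(IK)(I(SI)(IIK))(II(KI)(IS(KK))(KI(II)(SI)))
  step 3: I(I(SI)(IIK))(II(KI)(IS(KK))(KI(II)(SI)))
  step 4: I(SI)(IIK)(II(KI)(IS(KK))(KI(II)(SI)))
  step 5: SI(IIK)(II(KI)(IS(KK))(KI(II)(SI)))
  step 6: I(II(KI)(IS(KK))(KI(II)(SI)))(IIK(II(KI)(IS(KK))(KI(II)(SI))))
  step 7: II(KI)(IS(KK))(KI(II)(SI))(IIK(II(KI)(IS(KK))(KI(II)(SI))))
  step 8: I(KI)(IS(KK))(KI(II)(SI))(IIK(II(KI)(IS(KK))(KI(II)(SI))))
  step 9: KI(IS(KK))(KI(II)(SI))(IIK(II(KI)(IS(KK))(KI(II)(SI))))
  step 10: I(KI(II)(SI))(IIK(II(KI)(IS(KK))(KI(II)(SI))))
  step 11: KI(II)(SI)(IIK(II(KI)(IS(KK))(KI(II)(SI))))
  step 12: I(SI)(IIK(II(KI)(IS(KK))(KI(II)(SI))))
  step 13: SI(IIK(II(KI)(IS(KK))(KI(II)(SI))))
  step 14: SI(IK(II(KI)(IS(KK))(KI(II)(SI))))
  step 15: SI(K(II(KI)(IS(KK))(KI(II)(SI))))
  step 16: SI(K(I(KI)(IS(KK))(KI(II)(SI))))
  step 17: SI(K(KI(IS(KK))(KI(II)(SI))))
  step 18: SI(K(I(KI(II)(SI))))
  step 19: SI(K(KI(II)(SI)))
  step 20: SI(K(I(SI)))
  step 21: SI(K(SI))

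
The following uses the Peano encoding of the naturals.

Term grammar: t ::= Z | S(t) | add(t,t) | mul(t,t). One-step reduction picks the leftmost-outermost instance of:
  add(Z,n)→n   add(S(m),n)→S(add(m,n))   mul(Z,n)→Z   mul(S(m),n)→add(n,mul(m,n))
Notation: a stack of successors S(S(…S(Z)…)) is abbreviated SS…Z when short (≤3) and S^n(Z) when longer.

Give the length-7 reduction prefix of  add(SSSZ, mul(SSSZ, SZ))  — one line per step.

  start: add(SSSZ, mul(SSSZ, SZ))
  →1  S(add(SSZ, mul(SSSZ, SZ)))
  →2  S(S(add(SZ, mul(SSSZ, SZ))))
  →3  S(S(S(add(Z, mul(SSSZ, SZ)))))
  →4  S(S(S(mul(SSSZ, SZ))))
  →5  S(S(S(add(SZ, mul(SSZ, SZ)))))
  →6  S(S(S(S(add(Z, mul(SSZ, SZ))))))
  →7  S(S(S(S(mul(SSZ, SZ)))))

Answer: after 7 steps: S(S(S(S(mul(SSZ, SZ)))))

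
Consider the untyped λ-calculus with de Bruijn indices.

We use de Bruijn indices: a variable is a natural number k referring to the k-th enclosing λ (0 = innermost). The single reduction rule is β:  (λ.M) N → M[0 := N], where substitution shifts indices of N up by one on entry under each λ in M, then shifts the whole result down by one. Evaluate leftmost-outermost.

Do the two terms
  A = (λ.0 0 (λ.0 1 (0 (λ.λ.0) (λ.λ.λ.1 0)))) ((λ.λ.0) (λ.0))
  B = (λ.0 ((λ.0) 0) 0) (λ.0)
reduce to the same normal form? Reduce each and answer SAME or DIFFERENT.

Answer: DIFFERENT — A ⇓ λ.0 (λ.0) (0 (λ.λ.0) (λ.λ.λ.1 0)), B ⇓ λ.0

Working:
Term A:
  start: (λ.0 0 (λ.0 1 (0 (λ.λ.0) (λ.λ.λ.1 0)))) ((λ.λ.0) (λ.0))
  [1] (λ.λ.0) (λ.0) ((λ.λ.0) (λ.0)) (λ.0 ((λ.λ.0) (λ.0)) (0 (λ.λ.0) (λ.λ.λ.1 0)))
  [2] (λ.0) ((λ.λ.0) (λ.0)) (λ.0 ((λ.λ.0) (λ.0)) (0 (λ.λ.0) (λ.λ.λ.1 0)))
  [3] (λ.λ.0) (λ.0) (λ.0 ((λ.λ.0) (λ.0)) (0 (λ.λ.0) (λ.λ.λ.1 0)))
  [4] (λ.0) (λ.0 ((λ.λ.0) (λ.0)) (0 (λ.λ.0) (λ.λ.λ.1 0)))
  [5] λ.0 ((λ.λ.0) (λ.0)) (0 (λ.λ.0) (λ.λ.λ.1 0))
  [6] λ.0 (λ.0) (0 (λ.λ.0) (λ.λ.λ.1 0))

Term B:
  start: (λ.0 ((λ.0) 0) 0) (λ.0)
  [1] (λ.0) ((λ.0) (λ.0)) (λ.0)
  [2] (λ.0) (λ.0) (λ.0)
  [3] (λ.0) (λ.0)
  [4] λ.0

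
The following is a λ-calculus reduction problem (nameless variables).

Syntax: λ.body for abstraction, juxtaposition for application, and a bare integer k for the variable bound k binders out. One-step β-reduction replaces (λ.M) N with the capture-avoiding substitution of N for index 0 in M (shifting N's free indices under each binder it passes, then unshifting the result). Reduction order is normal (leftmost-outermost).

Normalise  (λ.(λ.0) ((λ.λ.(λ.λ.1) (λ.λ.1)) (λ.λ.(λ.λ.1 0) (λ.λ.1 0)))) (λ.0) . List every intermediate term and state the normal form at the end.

Answer: normal form = λ.λ.λ.λ.1  (in 4 steps)

Derivation:
  start: (λ.(λ.0) ((λ.λ.(λ.λ.1) (λ.λ.1)) (λ.λ.(λ.λ.1 0) (λ.λ.1 0)))) (λ.0)
  →1  (λ.0) ((λ.λ.(λ.λ.1) (λ.λ.1)) (λ.λ.(λ.λ.1 0) (λ.λ.1 0)))
  →2  (λ.λ.(λ.λ.1) (λ.λ.1)) (λ.λ.(λ.λ.1 0) (λ.λ.1 0))
  →3  λ.(λ.λ.1) (λ.λ.1)
  →4  λ.λ.λ.λ.1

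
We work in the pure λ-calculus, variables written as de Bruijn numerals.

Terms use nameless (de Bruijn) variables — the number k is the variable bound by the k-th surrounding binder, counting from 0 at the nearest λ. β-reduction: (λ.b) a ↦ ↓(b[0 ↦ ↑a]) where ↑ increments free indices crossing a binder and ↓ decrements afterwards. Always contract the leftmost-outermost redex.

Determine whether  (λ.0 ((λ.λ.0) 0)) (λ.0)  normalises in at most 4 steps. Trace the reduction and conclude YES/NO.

  start: (λ.0 ((λ.λ.0) 0)) (λ.0)
  step 1: (λ.0) ((λ.λ.0) (λ.0))
  step 2: (λ.λ.0) (λ.0)
  step 3: λ.0

Answer: YES — reaches normal form λ.0 in 3 ≤ 4 steps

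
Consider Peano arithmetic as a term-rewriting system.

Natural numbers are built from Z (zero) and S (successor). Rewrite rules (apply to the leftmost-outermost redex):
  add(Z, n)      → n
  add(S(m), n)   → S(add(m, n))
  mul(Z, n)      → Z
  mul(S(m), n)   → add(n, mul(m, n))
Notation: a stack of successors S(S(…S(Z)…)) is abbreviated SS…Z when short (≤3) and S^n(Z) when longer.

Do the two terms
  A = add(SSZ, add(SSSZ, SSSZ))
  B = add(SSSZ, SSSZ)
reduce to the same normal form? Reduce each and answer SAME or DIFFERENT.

Term A:
  start: add(SSZ, add(SSSZ, SSSZ))
  step 1: S(add(SZ, add(SSSZ, SSSZ)))
  step 2: S(S(add(Z, add(SSSZ, SSSZ))))
  step 3: S(S(add(SSSZ, SSSZ)))
  step 4: S(S(S(add(SSZ, SSSZ))))
  step 5: S(S(S(S(add(SZ, SSSZ)))))
  step 6: S(S(S(S(S(add(Z, SSSZ))))))
  step 7: S^8(Z)

Term B:
  start: add(SSSZ, SSSZ)
  step 1: S(add(SSZ, SSSZ))
  step 2: S(S(add(SZ, SSSZ)))
  step 3: S(S(S(add(Z, SSSZ))))
  step 4: S^6(Z)

Answer: DIFFERENT — A ⇓ S^8(Z), B ⇓ S^6(Z)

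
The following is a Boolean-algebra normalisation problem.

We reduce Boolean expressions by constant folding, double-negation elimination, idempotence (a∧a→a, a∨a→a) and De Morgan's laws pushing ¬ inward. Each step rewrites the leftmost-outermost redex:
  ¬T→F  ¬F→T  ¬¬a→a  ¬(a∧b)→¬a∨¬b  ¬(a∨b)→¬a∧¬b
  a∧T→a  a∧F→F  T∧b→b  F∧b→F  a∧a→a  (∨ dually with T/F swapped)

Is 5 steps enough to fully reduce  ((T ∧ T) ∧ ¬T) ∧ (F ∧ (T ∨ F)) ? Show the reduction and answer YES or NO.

Answer: YES — reaches normal form F in 4 ≤ 5 steps

Reduction:
  start: ((T ∧ T) ∧ ¬T) ∧ (F ∧ (T ∨ F))
  →1  (T ∧ ¬T) ∧ (F ∧ (T ∨ F))
  →2  ¬T ∧ (F ∧ (T ∨ F))
  →3  F ∧ (F ∧ (T ∨ F))
  →4  F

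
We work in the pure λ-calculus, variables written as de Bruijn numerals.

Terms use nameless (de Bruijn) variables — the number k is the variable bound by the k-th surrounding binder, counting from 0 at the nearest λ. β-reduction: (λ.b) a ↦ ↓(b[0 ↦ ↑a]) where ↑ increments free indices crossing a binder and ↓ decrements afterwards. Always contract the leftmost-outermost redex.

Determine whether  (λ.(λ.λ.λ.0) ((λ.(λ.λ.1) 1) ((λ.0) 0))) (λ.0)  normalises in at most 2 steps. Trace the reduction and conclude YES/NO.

Answer: YES — reaches normal form λ.λ.0 in 2 ≤ 2 steps

Reduction:
  start: (λ.(λ.λ.λ.0) ((λ.(λ.λ.1) 1) ((λ.0) 0))) (λ.0)
  [1] (λ.λ.λ.0) ((λ.(λ.λ.1) (λ.0)) ((λ.0) (λ.0)))
  [2] λ.λ.0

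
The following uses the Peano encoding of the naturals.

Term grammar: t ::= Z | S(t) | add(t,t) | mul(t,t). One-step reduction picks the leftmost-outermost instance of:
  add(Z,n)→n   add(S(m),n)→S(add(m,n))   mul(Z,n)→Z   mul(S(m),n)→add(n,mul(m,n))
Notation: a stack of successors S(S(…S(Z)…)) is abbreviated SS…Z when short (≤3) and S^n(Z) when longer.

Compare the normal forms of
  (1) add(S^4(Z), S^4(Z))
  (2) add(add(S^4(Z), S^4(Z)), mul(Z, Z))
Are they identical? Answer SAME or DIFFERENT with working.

Term A:
  start: add(S^4(Z), S^4(Z))
  →1  S(add(SSSZ, S^4(Z)))
  →2  S(S(add(SSZ, S^4(Z))))
  →3  S(S(S(add(SZ, S^4(Z)))))
  →4  S(S(S(S(add(Z, S^4(Z))))))
  →5  S^8(Z)

Term B:
  start: add(add(S^4(Z), S^4(Z)), mul(Z, Z))
  →1  add(S(add(SSSZ, S^4(Z))), mul(Z, Z))
  →2  S(add(add(SSSZ, S^4(Z)), mul(Z, Z)))
  →3  S(add(S(add(SSZ, S^4(Z))), mul(Z, Z)))
  →4  S(S(add(add(SSZ, S^4(Z)), mul(Z, Z))))
  →5  S(S(add(S(add(SZ, S^4(Z))), mul(Z, Z))))
  →6  S(S(S(add(add(SZ, S^4(Z)), mul(Z, Z)))))
  →7  S(S(S(add(S(add(Z, S^4(Z))), mul(Z, Z)))))
  →8  S(S(S(S(add(add(Z, S^4(Z)), mul(Z, Z))))))
  →9  S(S(S(S(add(S^4(Z), mul(Z, Z))))))
  →10  S(S(S(S(S(add(SSSZ, mul(Z, Z)))))))
  →11  S(S(S(S(S(S(add(SSZ, mul(Z, Z))))))))
  →12  S(S(S(S(S(S(S(add(SZ, mul(Z, Z)))))))))
  →13  S(S(S(S(S(S(S(S(add(Z, mul(Z, Z))))))))))
  →14  S(S(S(S(S(S(S(S(mul(Z, Z)))))))))
  →15  S^8(Z)

Answer: SAME — A ⇓ S^8(Z), B ⇓ S^8(Z)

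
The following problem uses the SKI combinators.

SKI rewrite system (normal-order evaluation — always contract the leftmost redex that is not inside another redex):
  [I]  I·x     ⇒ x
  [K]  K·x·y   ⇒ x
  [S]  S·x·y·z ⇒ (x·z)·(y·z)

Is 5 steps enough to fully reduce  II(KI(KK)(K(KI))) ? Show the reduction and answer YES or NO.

Answer: YES — reaches normal form K(KI) in 4 ≤ 5 steps

Derivation:
  start: II(KI(KK)(K(KI)))
  step 1: I(KI(KK)(K(KI)))
  step 2: KI(KK)(K(KI))
  step 3: I(K(KI))
  step 4: K(KI)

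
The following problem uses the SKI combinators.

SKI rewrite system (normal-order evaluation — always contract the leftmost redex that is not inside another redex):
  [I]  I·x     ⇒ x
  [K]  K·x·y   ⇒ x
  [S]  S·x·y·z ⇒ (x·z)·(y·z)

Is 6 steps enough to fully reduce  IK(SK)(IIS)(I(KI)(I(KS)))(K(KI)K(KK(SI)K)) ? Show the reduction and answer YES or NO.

Answer: YES — reaches normal form I in 6 ≤ 6 steps

Working:
  start: IK(SK)(IIS)(I(KI)(I(KS)))(K(KI)K(KK(SI)K))
  →1  K(SK)(IIS)(I(KI)(I(KS)))(K(KI)K(KK(SI)K))
  →2  SK(I(KI)(I(KS)))(K(KI)K(KK(SI)K))
  →3  K(K(KI)K(KK(SI)K))(I(KI)(I(KS))(K(KI)K(KK(SI)K)))
  →4  K(KI)K(KK(SI)K)
  →5  KI(KK(SI)K)
  →6  I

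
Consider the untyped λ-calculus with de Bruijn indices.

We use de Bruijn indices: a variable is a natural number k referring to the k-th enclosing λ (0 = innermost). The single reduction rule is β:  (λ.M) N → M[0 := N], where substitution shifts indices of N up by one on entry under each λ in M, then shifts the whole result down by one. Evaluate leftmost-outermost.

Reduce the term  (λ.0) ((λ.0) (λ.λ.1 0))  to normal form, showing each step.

Answer: normal form = λ.λ.1 0  (in 2 steps)

Working:
  start: (λ.0) ((λ.0) (λ.λ.1 0))
  [1] (λ.0) (λ.λ.1 0)
  [2] λ.λ.1 0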